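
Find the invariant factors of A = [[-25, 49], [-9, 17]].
(x + 4)^2

The Jordan structure of A has elementary divisors (x + 4)^2. Arranging the block sizes at each eigenvalue in decreasing order and taking row products gives the invariant factors.

Invariant factors (smallest first, each dividing the next): (x + 4)^2.

Check: the last factor (x + 4)^2 is the minimal polynomial, and the product (x + 4)^2 is the characteristic polynomial.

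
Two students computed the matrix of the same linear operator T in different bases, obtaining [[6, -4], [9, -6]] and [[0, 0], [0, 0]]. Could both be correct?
No.

Both have characteristic polynomial x^2, but the minimal polynomial of A is x^2 while the minimal polynomial of B is x. The minimal polynomial is a similarity invariant, so A and B are not similar.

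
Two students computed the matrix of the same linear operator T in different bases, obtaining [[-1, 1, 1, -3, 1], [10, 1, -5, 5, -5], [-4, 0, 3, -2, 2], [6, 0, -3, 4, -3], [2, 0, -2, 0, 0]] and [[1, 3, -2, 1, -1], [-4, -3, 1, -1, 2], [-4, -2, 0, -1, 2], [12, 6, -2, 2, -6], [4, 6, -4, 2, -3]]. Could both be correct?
No.

trace(A) = 7 but trace(B) = -3. The trace is a similarity invariant, so A and B are not similar.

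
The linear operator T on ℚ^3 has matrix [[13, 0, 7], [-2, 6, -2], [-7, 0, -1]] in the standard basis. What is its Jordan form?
The characteristic polynomial is det(xI - A) = (x - 6)^3, so the eigenvalues are 6 (algebraic multiplicity 3).

For λ = 6: rank(A - 6I) = 1, rank((A - 6I)^2) = 0. The eigenspace has dimension 3 - 1 = 2, so there are 2 Jordan blocks; the rank sequence gives block sizes [2, 1].

Assembling the blocks gives the Jordan form J above.

J = [[6, 1, 0], [0, 6, 0], [0, 0, 6]]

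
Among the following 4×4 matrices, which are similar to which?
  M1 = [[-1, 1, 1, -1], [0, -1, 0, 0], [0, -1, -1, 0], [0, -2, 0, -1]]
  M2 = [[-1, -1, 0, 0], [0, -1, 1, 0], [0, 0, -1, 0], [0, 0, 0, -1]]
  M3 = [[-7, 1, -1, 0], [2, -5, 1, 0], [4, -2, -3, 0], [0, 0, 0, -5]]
Characteristic polynomials: χ_{M1} = (x + 1)^4, χ_{M2} = (x + 1)^4, χ_{M3} = (x + 5)^4.

{M1, M2}: invariant factors x + 1, (x + 1)^3.

{M3}: invariant factors x + 5, (x + 5)^3.

Matrices are similar if and only if their invariant-factor lists agree; the partition into similarity classes is {M1, M2}, {M3}.

2 classes: {M1, M2}, {M3}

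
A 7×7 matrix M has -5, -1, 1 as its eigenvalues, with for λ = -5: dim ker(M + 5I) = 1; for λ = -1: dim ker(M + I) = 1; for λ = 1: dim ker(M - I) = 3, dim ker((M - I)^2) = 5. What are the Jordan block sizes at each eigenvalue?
λ = -5: successive nullity increments [1] count blocks of size ≥ k; block sizes are [1].
λ = -1: successive nullity increments [1] count blocks of size ≥ k; block sizes are [1].
λ = 1: successive nullity increments [3, 2] count blocks of size ≥ k; block sizes are [2, 2, 1].

Jordan blocks: (-5, 1), (-1, 1), (1, 2), (1, 2), (1, 1)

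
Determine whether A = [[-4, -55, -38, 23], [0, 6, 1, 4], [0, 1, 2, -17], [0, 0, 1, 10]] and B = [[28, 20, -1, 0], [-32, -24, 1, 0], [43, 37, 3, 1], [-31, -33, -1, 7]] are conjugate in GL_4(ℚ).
Two matrices over a field are similar if and only if they have the same invariant factors.

Both A and B have characteristic polynomial (x - 6)^3(x + 4) and minimal polynomial (x - 6)^3(x + 4). Computing further, both have invariant factors (x - 6)^3(x + 4). Hence A and B are similar.

Yes.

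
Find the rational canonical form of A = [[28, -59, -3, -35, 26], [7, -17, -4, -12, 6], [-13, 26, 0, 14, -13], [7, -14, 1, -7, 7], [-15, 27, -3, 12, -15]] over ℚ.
R = [[0, 3, 0, 0, 0], [1, -3, 0, 0, 0], [0, 0, 0, 0, 15], [0, 0, 1, 0, -12], [0, 0, 0, 1, -8]]

The invariant factors of A (the non-unit diagonal entries of the Smith normal form of xI - A over ℚ[x]) are x^2 + 3x - 3, (x + 5)(x^2 + 3x - 3), each dividing the next. The characteristic polynomial is their product, (x + 5)(x^2 + 3x - 3)^2.

The rational canonical form is the block-diagonal matrix of companion matrices C(f_i):
R = [[0, 3, 0, 0, 0], [1, -3, 0, 0, 0], [0, 0, 0, 0, 15], [0, 0, 1, 0, -12], [0, 0, 0, 1, -8]].

Note the characteristic polynomial does not split into linear factors over ℚ, so A has no Jordan form over ℚ; the rational canonical form exists over any field.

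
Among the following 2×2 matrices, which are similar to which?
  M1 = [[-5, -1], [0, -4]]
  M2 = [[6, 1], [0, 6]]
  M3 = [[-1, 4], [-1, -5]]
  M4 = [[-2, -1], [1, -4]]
3 classes: {M1}, {M2}, {M3, M4}

Characteristic polynomials: χ_{M1} = (x + 4)(x + 5), χ_{M2} = (x - 6)^2, χ_{M3} = (x + 3)^2, χ_{M4} = (x + 3)^2.

{M1}: invariant factors (x + 4)(x + 5).

{M2}: invariant factors (x - 6)^2.

{M3, M4}: invariant factors (x + 3)^2.

Matrices are similar if and only if their invariant-factor lists agree; the partition into similarity classes is {M1}, {M2}, {M3, M4}.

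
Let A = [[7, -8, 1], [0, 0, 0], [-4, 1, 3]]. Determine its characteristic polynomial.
xI - A = [[x - 7, 8, -1], [0, x, 0], [4, -1, x - 3]].

Expanding det(xI - A) along the first row:
det(xI - A) = + (x - 7)·det([[x, 0], [-1, x - 3]]) - (8)·det([[0, 0], [4, x - 3]]) + (-1)·det([[0, x], [4, -1]]).

Evaluating gives χ_A(x) = x^3 - 10x^2 + 25x = x(x - 5)^2.

χ_A(x) = x(x - 5)^2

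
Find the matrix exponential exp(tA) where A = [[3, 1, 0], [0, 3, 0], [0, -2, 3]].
A has Jordan form J = [[3, 1, 0], [0, 3, 0], [0, 0, 3]] with A = PJP^{-1}, so e^{tA} = P e^{tJ} P^{-1}.

For a Jordan block J_k(λ), e^{tJ_k(λ)} = e^{λt} · (I + tN + t^2 N^2/2! + ... + t^{k-1} N^{k-1}/(k-1)!) where N is the nilpotent superdiagonal part.

Assembling the blocks and conjugating back gives the entries of e^{tA} as shown above.

e^{tA} = [[e^{3*t}, t*e^{3*t}, 0], [0, e^{3*t}, 0], [0, -2*t*e^{3*t}, e^{3*t}]]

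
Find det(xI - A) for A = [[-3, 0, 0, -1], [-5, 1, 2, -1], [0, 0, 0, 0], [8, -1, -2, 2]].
χ_A(x) = x^4

xI - A = [[x + 3, 0, 0, 1], [5, x - 1, -2, 1], [0, 0, x, 0], [-8, 1, 2, x - 2]].

Expanding det(xI - A) along the first row:
det(xI - A) = + (x + 3)·det([[x - 1, -2, 1], [0, x, 0], [1, 2, x - 2]]) - (0)·det([[5, -2, 1], [0, x, 0], [-8, 2, x - 2]]) + (0)·det([[5, x - 1, 1], [0, 0, 0], [-8, 1, x - 2]]) - (1)·det([[5, x - 1, -2], [0, 0, x], [-8, 1, 2]]).

Evaluating gives χ_A(x) = x^4.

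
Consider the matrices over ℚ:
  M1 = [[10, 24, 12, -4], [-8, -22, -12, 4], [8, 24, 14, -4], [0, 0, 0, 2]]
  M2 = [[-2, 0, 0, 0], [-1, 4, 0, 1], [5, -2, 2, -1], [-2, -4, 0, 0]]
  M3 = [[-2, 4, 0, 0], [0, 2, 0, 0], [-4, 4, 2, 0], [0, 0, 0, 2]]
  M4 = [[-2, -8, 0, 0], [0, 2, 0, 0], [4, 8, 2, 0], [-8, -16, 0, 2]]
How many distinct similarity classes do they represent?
Characteristic polynomials: χ_{M1} = (x - 2)^3(x + 2), χ_{M2} = (x - 2)^3(x + 2), χ_{M3} = (x - 2)^3(x + 2), χ_{M4} = (x - 2)^3(x + 2).

{M1, M3, M4}: invariant factors x - 2, x - 2, (x - 2)(x + 2).

{M2}: invariant factors x - 2, (x - 2)^2(x + 2).

Matrices are similar if and only if their invariant-factor lists agree; the partition into similarity classes is {M1, M3, M4}, {M2}.

2 classes: {M1, M3, M4}, {M2}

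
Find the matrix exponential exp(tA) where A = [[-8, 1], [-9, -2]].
e^{tA} = [[(1 - 3*t)*e^{-5*t}, t*e^{-5*t}], [-9*t*e^{-5*t}, (3*t + 1)*e^{-5*t}]]

A has Jordan form J = [[-5, 1], [0, -5]] with A = PJP^{-1}, so e^{tA} = P e^{tJ} P^{-1}.

For a Jordan block J_k(λ), e^{tJ_k(λ)} = e^{λt} · (I + tN + t^2 N^2/2! + ... + t^{k-1} N^{k-1}/(k-1)!) where N is the nilpotent superdiagonal part.

Assembling the blocks and conjugating back gives the entries of e^{tA} as shown above.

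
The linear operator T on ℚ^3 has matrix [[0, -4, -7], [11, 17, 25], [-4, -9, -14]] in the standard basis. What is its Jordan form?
J = [[1, 1, 0], [0, 1, 1], [0, 0, 1]]

The characteristic polynomial is det(xI - A) = (x - 1)^3, so the eigenvalues are 1 (algebraic multiplicity 3).

For λ = 1: rank(A - I) = 2, rank((A - I)^2) = 1, rank((A - I)^3) = 0. The eigenspace has dimension 3 - 2 = 1, so there is 1 Jordan block; the rank sequence gives block sizes [3].

Assembling the blocks gives the Jordan form J above.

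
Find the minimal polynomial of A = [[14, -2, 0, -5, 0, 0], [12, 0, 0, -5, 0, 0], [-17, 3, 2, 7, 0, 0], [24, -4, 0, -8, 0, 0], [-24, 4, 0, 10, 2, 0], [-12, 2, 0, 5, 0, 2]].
m_A(x) = (x - 2)^2

The characteristic polynomial factors as (x - 2)^6. The minimal polynomial is ∏(x - λ)^{k_λ} where k_λ is the size of the largest Jordan block at λ.

For λ = 2: rank(A - 2I) = 2, and the largest Jordan block has size 2 (the smallest k with rank((A - 2I)^k) = rank((A - 2I)^(k+1))).

So m_A(x) = (x - 2)^2.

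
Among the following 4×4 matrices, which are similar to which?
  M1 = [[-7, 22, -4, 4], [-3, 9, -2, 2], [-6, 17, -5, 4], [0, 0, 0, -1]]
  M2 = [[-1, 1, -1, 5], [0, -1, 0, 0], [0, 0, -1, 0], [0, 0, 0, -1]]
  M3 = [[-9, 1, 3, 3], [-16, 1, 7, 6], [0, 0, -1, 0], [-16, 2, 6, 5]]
2 classes: {M1, M3}, {M2}

Characteristic polynomials: χ_{M1} = (x + 1)^4, χ_{M2} = (x + 1)^4, χ_{M3} = (x + 1)^4.

{M1, M3}: invariant factors x + 1, (x + 1)^3.

{M2}: invariant factors x + 1, x + 1, (x + 1)^2.

Matrices are similar if and only if their invariant-factor lists agree; the partition into similarity classes is {M1, M3}, {M2}.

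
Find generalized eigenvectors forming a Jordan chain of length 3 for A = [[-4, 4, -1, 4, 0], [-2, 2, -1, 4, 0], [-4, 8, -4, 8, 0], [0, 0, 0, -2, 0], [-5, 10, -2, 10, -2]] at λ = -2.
We seek v_1 ∈ ker((A + 2I)^3) \ ker((A + 2I)^2), then set v_{i+1} = (A + 2I) v_i.

One such chain is v_1 = [[-1, 0, 1, 0, 1]]^T, v_2 = [[1, 1, 2, 0, 3]]^T, v_3 = [[0, 0, 0, 0, 1]]^T. Check: (A + 2I) v_3 = [[0, 0, 0, 0, 0]]^T = 0.

v_1 = [[-1, 0, 1, 0, 1]]^T, v_2 = [[1, 1, 2, 0, 3]]^T, v_3 = [[0, 0, 0, 0, 1]]^T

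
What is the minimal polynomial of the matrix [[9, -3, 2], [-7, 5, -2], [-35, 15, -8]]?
m_A(x) = (x - 2)^2

The characteristic polynomial factors as (x - 2)^3. The minimal polynomial is ∏(x - λ)^{k_λ} where k_λ is the size of the largest Jordan block at λ.

For λ = 2: rank(A - 2I) = 1, and the largest Jordan block has size 2 (the smallest k with rank((A - 2I)^k) = rank((A - 2I)^(k+1))).

So m_A(x) = (x - 2)^2.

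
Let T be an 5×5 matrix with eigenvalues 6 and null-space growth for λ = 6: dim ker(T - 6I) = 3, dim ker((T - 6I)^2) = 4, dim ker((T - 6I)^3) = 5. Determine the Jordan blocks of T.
λ = 6: successive nullity increments [3, 1, 1] count blocks of size ≥ k; block sizes are [3, 1, 1].

Jordan blocks: (6, 3), (6, 1), (6, 1)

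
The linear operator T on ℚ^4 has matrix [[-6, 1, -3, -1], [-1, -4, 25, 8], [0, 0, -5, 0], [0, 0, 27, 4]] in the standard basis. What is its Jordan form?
The characteristic polynomial is det(xI - A) = (x - 4)(x + 5)^3, so the eigenvalues are -5 (algebraic multiplicity 3), 4 (algebraic multiplicity 1).

For λ = -5: rank(A + 5I) = 3, rank((A + 5I)^2) = 2, rank((A + 5I)^3) = 1. The eigenspace has dimension 4 - 3 = 1, so there is 1 Jordan block; the rank sequence gives block sizes [3].

For λ = 4: algebraic multiplicity 1 gives one 1×1 block.

Assembling the blocks gives the Jordan form J above.

J = [[-5, 1, 0, 0], [0, -5, 1, 0], [0, 0, -5, 0], [0, 0, 0, 4]]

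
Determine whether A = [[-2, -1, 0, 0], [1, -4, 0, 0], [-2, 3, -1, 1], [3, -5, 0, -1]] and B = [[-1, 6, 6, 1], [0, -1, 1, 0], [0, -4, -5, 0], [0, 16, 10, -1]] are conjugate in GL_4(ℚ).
Two matrices over a field are similar if and only if they have the same invariant factors.

Both A and B have characteristic polynomial (x + 1)^2(x + 3)^2 and minimal polynomial (x + 1)^2(x + 3)^2. Computing further, both have invariant factors (x + 1)^2(x + 3)^2. Hence A and B are similar.

Yes.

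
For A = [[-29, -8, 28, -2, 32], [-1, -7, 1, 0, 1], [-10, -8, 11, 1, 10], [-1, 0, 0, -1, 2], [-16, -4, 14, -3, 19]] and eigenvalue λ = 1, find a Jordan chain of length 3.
We seek v_1 ∈ ker((A - I)^3) \ ker((A - I)^2), then set v_{i+1} = (A - I) v_i.

One such chain is v_1 = [[1, 0, 0, 0, 1]]^T, v_2 = [[2, 0, 0, 1, 2]]^T, v_3 = [[2, 0, 1, 0, 1]]^T. Check: (A - I) v_3 = [[0, 0, 0, 0, 0]]^T = 0.

v_1 = [[1, 0, 0, 0, 1]]^T, v_2 = [[2, 0, 0, 1, 2]]^T, v_3 = [[2, 0, 1, 0, 1]]^T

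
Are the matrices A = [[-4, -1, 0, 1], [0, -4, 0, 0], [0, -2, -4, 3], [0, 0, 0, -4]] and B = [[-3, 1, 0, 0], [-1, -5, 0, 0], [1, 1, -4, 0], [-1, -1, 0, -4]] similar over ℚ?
No.

Both have characteristic polynomial (x + 4)^4 and minimal polynomial (x + 4)^2. But rank(A + 4I) = 2 for A while rank(B + 4I) = 1 for B, so the number of Jordan blocks at λ = -4 differs. A and B are not similar.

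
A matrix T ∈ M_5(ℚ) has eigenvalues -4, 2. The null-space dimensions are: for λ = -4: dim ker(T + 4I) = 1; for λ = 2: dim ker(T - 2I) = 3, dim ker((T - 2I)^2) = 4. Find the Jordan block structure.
Jordan blocks: (-4, 1), (2, 2), (2, 1), (2, 1)

λ = -4: successive nullity increments [1] count blocks of size ≥ k; block sizes are [1].
λ = 2: successive nullity increments [3, 1] count blocks of size ≥ k; block sizes are [2, 1, 1].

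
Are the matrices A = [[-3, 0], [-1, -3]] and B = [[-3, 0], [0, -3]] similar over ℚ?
No.

Both have characteristic polynomial (x + 3)^2, but the minimal polynomial of A is (x + 3)^2 while the minimal polynomial of B is x + 3. The minimal polynomial is a similarity invariant, so A and B are not similar.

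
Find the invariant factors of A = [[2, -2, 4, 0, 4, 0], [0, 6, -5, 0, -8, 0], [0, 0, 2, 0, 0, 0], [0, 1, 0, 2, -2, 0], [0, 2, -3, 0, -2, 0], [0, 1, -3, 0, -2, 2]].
x - 2, x - 2, x - 2, (x - 2)^3

The Jordan structure of A has elementary divisors (x - 2)^3, (x - 2), (x - 2), (x - 2). Arranging the block sizes at each eigenvalue in decreasing order and taking row products gives the invariant factors.

Invariant factors (smallest first, each dividing the next): x - 2, x - 2, x - 2, (x - 2)^3.

Check: the last factor (x - 2)^3 is the minimal polynomial, and the product (x - 2)^6 is the characteristic polynomial.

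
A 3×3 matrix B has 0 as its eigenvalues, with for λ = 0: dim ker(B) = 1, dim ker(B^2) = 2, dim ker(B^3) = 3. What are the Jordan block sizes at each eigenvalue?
Jordan blocks: (0, 3)

λ = 0: successive nullity increments [1, 1, 1] count blocks of size ≥ k; block sizes are [3].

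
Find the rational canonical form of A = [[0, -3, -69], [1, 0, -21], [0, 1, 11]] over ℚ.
The invariant factors of A (the non-unit diagonal entries of the Smith normal form of xI - A over ℚ[x]) are (x - 6)^2(x + 1), each dividing the next. The characteristic polynomial is their product, (x - 6)^2(x + 1).

The rational canonical form is the block-diagonal matrix of companion matrices C(f_i):
R = [[0, 0, -36], [1, 0, -24], [0, 1, 11]].

R = [[0, 0, -36], [1, 0, -24], [0, 1, 11]]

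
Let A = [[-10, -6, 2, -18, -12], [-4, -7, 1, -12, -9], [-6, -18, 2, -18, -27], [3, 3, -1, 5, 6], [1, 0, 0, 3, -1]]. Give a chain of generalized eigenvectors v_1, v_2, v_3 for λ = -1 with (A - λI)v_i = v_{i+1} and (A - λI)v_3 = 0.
v_1 = [[0, -1, 2, 0, 1]]^T, v_2 = [[-2, -1, -3, 1, 0]]^T, v_3 = [[0, -1, 3, 0, 1]]^T

We seek v_1 ∈ ker((A + I)^3) \ ker((A + I)^2), then set v_{i+1} = (A + I) v_i.

One such chain is v_1 = [[0, -1, 2, 0, 1]]^T, v_2 = [[-2, -1, -3, 1, 0]]^T, v_3 = [[0, -1, 3, 0, 1]]^T. Check: (A + I) v_3 = [[0, 0, 0, 0, 0]]^T = 0.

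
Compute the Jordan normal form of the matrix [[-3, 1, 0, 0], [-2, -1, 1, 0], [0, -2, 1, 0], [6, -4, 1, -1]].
The characteristic polynomial is det(xI - A) = (x + 1)^4, so the eigenvalues are -1 (algebraic multiplicity 4).

For λ = -1: rank(A + I) = 2, rank((A + I)^2) = 1, rank((A + I)^3) = 0. The eigenspace has dimension 4 - 2 = 2, so there are 2 Jordan blocks; the rank sequence gives block sizes [3, 1].

Assembling the blocks gives the Jordan form J above.

J = [[-1, 1, 0, 0], [0, -1, 1, 0], [0, 0, -1, 0], [0, 0, 0, -1]]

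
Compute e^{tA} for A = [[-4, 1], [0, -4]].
e^{tA} = [[e^{-4*t}, t*e^{-4*t}], [0, e^{-4*t}]]

A has Jordan form J = [[-4, 1], [0, -4]] with A = PJP^{-1}, so e^{tA} = P e^{tJ} P^{-1}.

For a Jordan block J_k(λ), e^{tJ_k(λ)} = e^{λt} · (I + tN + t^2 N^2/2! + ... + t^{k-1} N^{k-1}/(k-1)!) where N is the nilpotent superdiagonal part.

Assembling the blocks and conjugating back gives the entries of e^{tA} as shown above.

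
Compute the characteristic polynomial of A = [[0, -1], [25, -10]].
xI - A = [[x, 1], [-25, x + 10]].

Expanding det(xI - A) along the first row:
det(xI - A) = + (x)·det([[x + 10]]) - (1)·det([[-25]]).

Evaluating gives χ_A(x) = x^2 + 10x + 25 = (x + 5)^2.

χ_A(x) = (x + 5)^2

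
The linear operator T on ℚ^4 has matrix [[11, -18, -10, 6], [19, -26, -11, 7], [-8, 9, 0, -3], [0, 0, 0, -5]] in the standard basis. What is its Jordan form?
The characteristic polynomial is det(xI - A) = (x + 5)^4, so the eigenvalues are -5 (algebraic multiplicity 4).

For λ = -5: rank(A + 5I) = 2, rank((A + 5I)^2) = 1, rank((A + 5I)^3) = 0. The eigenspace has dimension 4 - 2 = 2, so there are 2 Jordan blocks; the rank sequence gives block sizes [3, 1].

Assembling the blocks gives the Jordan form J above.

J = [[-5, 1, 0, 0], [0, -5, 1, 0], [0, 0, -5, 0], [0, 0, 0, -5]]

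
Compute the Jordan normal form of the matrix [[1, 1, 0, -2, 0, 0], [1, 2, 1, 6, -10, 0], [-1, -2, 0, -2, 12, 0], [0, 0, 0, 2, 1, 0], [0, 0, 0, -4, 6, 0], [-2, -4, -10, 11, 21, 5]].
J = [[1, 1, 0, 0, 0, 0], [0, 1, 1, 0, 0, 0], [0, 0, 1, 0, 0, 0], [0, 0, 0, 4, 1, 0], [0, 0, 0, 0, 4, 0], [0, 0, 0, 0, 0, 5]]

The characteristic polynomial is det(xI - A) = (x - 5)(x - 4)^2(x - 1)^3, so the eigenvalues are 1 (algebraic multiplicity 3), 4 (algebraic multiplicity 2), 5 (algebraic multiplicity 1).

For λ = 1: rank(A - I) = 5, rank((A - I)^2) = 4, rank((A - I)^3) = 3. The eigenspace has dimension 6 - 5 = 1, so there is 1 Jordan block; the rank sequence gives block sizes [3].

For λ = 4: rank(A - 4I) = 5, rank((A - 4I)^2) = 4. The eigenspace has dimension 6 - 5 = 1, so there is 1 Jordan block; the rank sequence gives block sizes [2].

For λ = 5: algebraic multiplicity 1 gives one 1×1 block.

Assembling the blocks gives the Jordan form J above.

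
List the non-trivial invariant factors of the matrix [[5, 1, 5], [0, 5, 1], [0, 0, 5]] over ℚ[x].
The Jordan structure of A has elementary divisors (x - 5)^3. Arranging the block sizes at each eigenvalue in decreasing order and taking row products gives the invariant factors.

Invariant factors (smallest first, each dividing the next): (x - 5)^3.

Check: the last factor (x - 5)^3 is the minimal polynomial, and the product (x - 5)^3 is the characteristic polynomial.

(x - 5)^3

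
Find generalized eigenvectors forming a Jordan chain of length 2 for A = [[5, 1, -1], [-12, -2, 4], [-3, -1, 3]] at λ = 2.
v_1 = [[-1, 8, 4]]^T, v_2 = [[1, -4, -1]]^T

We seek v_1 ∈ ker((A - 2I)^2) \ ker(A - 2I), then set v_{i+1} = (A - 2I) v_i.

One such chain is v_1 = [[-1, 8, 4]]^T, v_2 = [[1, -4, -1]]^T. Check: (A - 2I) v_2 = [[0, 0, 0]]^T = 0.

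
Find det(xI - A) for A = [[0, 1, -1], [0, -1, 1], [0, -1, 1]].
xI - A = [[x, -1, 1], [0, x + 1, -1], [0, 1, x - 1]].

Expanding det(xI - A) along the first row:
det(xI - A) = + (x)·det([[x + 1, -1], [1, x - 1]]) - (-1)·det([[0, -1], [0, x - 1]]) + (1)·det([[0, x + 1], [0, 1]]).

Evaluating gives χ_A(x) = x^3.

χ_A(x) = x^3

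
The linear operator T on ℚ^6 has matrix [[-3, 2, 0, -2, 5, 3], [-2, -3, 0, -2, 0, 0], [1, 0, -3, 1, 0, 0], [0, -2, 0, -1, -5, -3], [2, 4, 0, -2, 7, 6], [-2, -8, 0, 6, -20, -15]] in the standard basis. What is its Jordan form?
The characteristic polynomial is det(xI - A) = (x + 3)^6, so the eigenvalues are -3 (algebraic multiplicity 6).

For λ = -3: rank(A + 3I) = 2, rank((A + 3I)^2) = 0. The eigenspace has dimension 6 - 2 = 4, so there are 4 Jordan blocks; the rank sequence gives block sizes [2, 2, 1, 1].

Assembling the blocks gives the Jordan form J above.

J = [[-3, 1, 0, 0, 0, 0], [0, -3, 0, 0, 0, 0], [0, 0, -3, 1, 0, 0], [0, 0, 0, -3, 0, 0], [0, 0, 0, 0, -3, 0], [0, 0, 0, 0, 0, -3]]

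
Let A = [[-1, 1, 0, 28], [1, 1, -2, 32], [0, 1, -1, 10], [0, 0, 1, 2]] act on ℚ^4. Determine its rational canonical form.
R = [[0, 0, 0, 40], [1, 0, 0, 32], [0, 1, 0, 12], [0, 0, 1, 1]]

The invariant factors of A (the non-unit diagonal entries of the Smith normal form of xI - A over ℚ[x]) are (x - 5)(x + 2)(x^2 + 2x + 4), each dividing the next. The characteristic polynomial is their product, (x - 5)(x + 2)(x^2 + 2x + 4).

The rational canonical form is the block-diagonal matrix of companion matrices C(f_i):
R = [[0, 0, 0, 40], [1, 0, 0, 32], [0, 1, 0, 12], [0, 0, 1, 1]].

Note the characteristic polynomial does not split into linear factors over ℚ, so A has no Jordan form over ℚ; the rational canonical form exists over any field.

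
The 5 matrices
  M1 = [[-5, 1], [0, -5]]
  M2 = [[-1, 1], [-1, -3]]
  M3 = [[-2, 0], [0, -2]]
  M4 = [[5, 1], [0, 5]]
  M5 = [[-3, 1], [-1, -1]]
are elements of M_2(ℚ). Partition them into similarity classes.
Characteristic polynomials: χ_{M1} = (x + 5)^2, χ_{M2} = (x + 2)^2, χ_{M3} = (x + 2)^2, χ_{M4} = (x - 5)^2, χ_{M5} = (x + 2)^2.

{M1}: invariant factors (x + 5)^2.

{M2, M5}: invariant factors (x + 2)^2.

{M3}: invariant factors x + 2, x + 2.

{M4}: invariant factors (x - 5)^2.

Matrices are similar if and only if their invariant-factor lists agree; the partition into similarity classes is {M1}, {M2, M5}, {M3}, {M4}.

4 classes: {M1}, {M2, M5}, {M3}, {M4}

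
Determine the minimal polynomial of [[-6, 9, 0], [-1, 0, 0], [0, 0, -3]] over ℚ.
m_A(x) = (x + 3)^2

The characteristic polynomial factors as (x + 3)^3. The minimal polynomial is ∏(x - λ)^{k_λ} where k_λ is the size of the largest Jordan block at λ.

For λ = -3: rank(A + 3I) = 1, and the largest Jordan block has size 2 (the smallest k with rank((A + 3I)^k) = rank((A + 3I)^(k+1))).

So m_A(x) = (x + 3)^2.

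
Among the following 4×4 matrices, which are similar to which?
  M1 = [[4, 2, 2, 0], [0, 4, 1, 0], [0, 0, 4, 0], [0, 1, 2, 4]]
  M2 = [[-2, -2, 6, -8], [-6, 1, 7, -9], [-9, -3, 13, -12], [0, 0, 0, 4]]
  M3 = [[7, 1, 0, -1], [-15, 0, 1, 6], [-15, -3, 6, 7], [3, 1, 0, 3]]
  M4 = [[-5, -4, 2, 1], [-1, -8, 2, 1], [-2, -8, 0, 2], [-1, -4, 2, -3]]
Characteristic polynomials: χ_{M1} = (x - 4)^4, χ_{M2} = (x - 4)^4, χ_{M3} = (x - 4)^4, χ_{M4} = (x + 4)^4.

{M1, M2, M3}: invariant factors x - 4, (x - 4)^3.

{M4}: invariant factors x + 4, x + 4, (x + 4)^2.

Matrices are similar if and only if their invariant-factor lists agree; the partition into similarity classes is {M1, M2, M3}, {M4}.

2 classes: {M1, M2, M3}, {M4}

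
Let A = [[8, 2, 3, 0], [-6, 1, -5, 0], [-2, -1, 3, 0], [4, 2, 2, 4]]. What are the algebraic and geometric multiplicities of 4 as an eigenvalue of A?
algebraic multiplicity 4, geometric multiplicity 2

The characteristic polynomial is (x - 4)^4, so the factor x - 4 appears with exponent 4: the algebraic multiplicity is 4.

rank(A - 4I) = 2, so the eigenspace has dimension 4 - 2 = 2: the geometric multiplicity is 2.

Since 2 < 4, A is not diagonalizable.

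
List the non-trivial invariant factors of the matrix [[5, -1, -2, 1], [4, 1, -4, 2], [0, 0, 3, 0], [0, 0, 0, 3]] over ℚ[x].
The Jordan structure of A has elementary divisors (x - 3)^2, (x - 3), (x - 3). Arranging the block sizes at each eigenvalue in decreasing order and taking row products gives the invariant factors.

Invariant factors (smallest first, each dividing the next): x - 3, x - 3, (x - 3)^2.

Check: the last factor (x - 3)^2 is the minimal polynomial, and the product (x - 3)^4 is the characteristic polynomial.

x - 3, x - 3, (x - 3)^2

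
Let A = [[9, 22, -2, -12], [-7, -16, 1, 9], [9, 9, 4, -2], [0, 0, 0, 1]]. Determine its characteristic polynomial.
χ_A(x) = (x - 1)^3(x + 5)

xI - A = [[x - 9, -22, 2, 12], [7, x + 16, -1, -9], [-9, -9, x - 4, 2], [0, 0, 0, x - 1]].

Expanding det(xI - A) along the first row:
det(xI - A) = + (x - 9)·det([[x + 16, -1, -9], [-9, x - 4, 2], [0, 0, x - 1]]) - (-22)·det([[7, -1, -9], [-9, x - 4, 2], [0, 0, x - 1]]) + (2)·det([[7, x + 16, -9], [-9, -9, 2], [0, 0, x - 1]]) - (12)·det([[7, x + 16, -1], [-9, -9, x - 4], [0, 0, 0]]).

Evaluating gives χ_A(x) = x^4 + 2x^3 - 12x^2 + 14x - 5 = (x - 1)^3(x + 5).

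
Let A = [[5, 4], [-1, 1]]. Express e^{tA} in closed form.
e^{tA} = [[(2*t + 1)*e^{3*t}, 4*t*e^{3*t}], [-t*e^{3*t}, (1 - 2*t)*e^{3*t}]]

A has Jordan form J = [[3, 1], [0, 3]] with A = PJP^{-1}, so e^{tA} = P e^{tJ} P^{-1}.

For a Jordan block J_k(λ), e^{tJ_k(λ)} = e^{λt} · (I + tN + t^2 N^2/2! + ... + t^{k-1} N^{k-1}/(k-1)!) where N is the nilpotent superdiagonal part.

Assembling the blocks and conjugating back gives the entries of e^{tA} as shown above.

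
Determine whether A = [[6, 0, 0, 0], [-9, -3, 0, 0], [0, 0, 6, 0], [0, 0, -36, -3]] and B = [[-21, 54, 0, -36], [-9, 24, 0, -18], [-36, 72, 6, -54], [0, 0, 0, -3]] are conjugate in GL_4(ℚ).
Two matrices over a field are similar if and only if they have the same invariant factors.

Both A and B have characteristic polynomial (x - 6)^2(x + 3)^2 and minimal polynomial (x - 6)(x + 3). Computing further, both have invariant factors (x - 6)(x + 3), (x - 6)(x + 3). Hence A and B are similar.

Yes.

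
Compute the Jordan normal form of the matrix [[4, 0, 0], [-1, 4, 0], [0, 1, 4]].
The characteristic polynomial is det(xI - A) = (x - 4)^3, so the eigenvalues are 4 (algebraic multiplicity 3).

For λ = 4: rank(A - 4I) = 2, rank((A - 4I)^2) = 1, rank((A - 4I)^3) = 0. The eigenspace has dimension 3 - 2 = 1, so there is 1 Jordan block; the rank sequence gives block sizes [3].

Assembling the blocks gives the Jordan form J above.

J = [[4, 1, 0], [0, 4, 1], [0, 0, 4]]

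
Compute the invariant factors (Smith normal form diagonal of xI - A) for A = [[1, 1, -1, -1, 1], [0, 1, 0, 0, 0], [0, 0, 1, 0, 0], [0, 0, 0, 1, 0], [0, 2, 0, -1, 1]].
x - 1, x - 1, (x - 1)^3

The Jordan structure of A has elementary divisors (x - 1)^3, (x - 1), (x - 1). Arranging the block sizes at each eigenvalue in decreasing order and taking row products gives the invariant factors.

Invariant factors (smallest first, each dividing the next): x - 1, x - 1, (x - 1)^3.

Check: the last factor (x - 1)^3 is the minimal polynomial, and the product (x - 1)^5 is the characteristic polynomial.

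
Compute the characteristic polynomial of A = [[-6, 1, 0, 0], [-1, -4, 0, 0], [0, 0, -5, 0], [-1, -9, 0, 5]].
xI - A = [[x + 6, -1, 0, 0], [1, x + 4, 0, 0], [0, 0, x + 5, 0], [1, 9, 0, x - 5]].

Expanding det(xI - A) along the first row:
det(xI - A) = + (x + 6)·det([[x + 4, 0, 0], [0, x + 5, 0], [9, 0, x - 5]]) - (-1)·det([[1, 0, 0], [0, x + 5, 0], [1, 0, x - 5]]) + (0)·det([[1, x + 4, 0], [0, 0, 0], [1, 9, x - 5]]) - (0)·det([[1, x + 4, 0], [0, 0, x + 5], [1, 9, 0]]).

Evaluating gives χ_A(x) = x^4 + 10x^3 - 250x - 625 = (x - 5)(x + 5)^3.

χ_A(x) = (x - 5)(x + 5)^3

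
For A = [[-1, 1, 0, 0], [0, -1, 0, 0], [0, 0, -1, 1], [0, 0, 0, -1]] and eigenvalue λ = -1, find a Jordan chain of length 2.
v_1 = [[-1, 1, 1, 0]]^T, v_2 = [[1, 0, 0, 0]]^T

We seek v_1 ∈ ker((A + I)^2) \ ker(A + I), then set v_{i+1} = (A + I) v_i.

One such chain is v_1 = [[-1, 1, 1, 0]]^T, v_2 = [[1, 0, 0, 0]]^T. Check: (A + I) v_2 = [[0, 0, 0, 0]]^T = 0.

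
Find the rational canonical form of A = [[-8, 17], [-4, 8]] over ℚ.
The invariant factors of A (the non-unit diagonal entries of the Smith normal form of xI - A over ℚ[x]) are x^2 + 4, each dividing the next. The characteristic polynomial is their product, x^2 + 4.

The rational canonical form is the block-diagonal matrix of companion matrices C(f_i):
R = [[0, -4], [1, 0]].

Note the characteristic polynomial does not split into linear factors over ℚ, so A has no Jordan form over ℚ; the rational canonical form exists over any field.

R = [[0, -4], [1, 0]]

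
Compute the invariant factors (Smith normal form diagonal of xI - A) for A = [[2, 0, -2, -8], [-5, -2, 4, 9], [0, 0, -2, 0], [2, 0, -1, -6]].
The Jordan structure of A has elementary divisors (x + 2)^3, (x + 2). Arranging the block sizes at each eigenvalue in decreasing order and taking row products gives the invariant factors.

Invariant factors (smallest first, each dividing the next): x + 2, (x + 2)^3.

Check: the last factor (x + 2)^3 is the minimal polynomial, and the product (x + 2)^4 is the characteristic polynomial.

x + 2, (x + 2)^3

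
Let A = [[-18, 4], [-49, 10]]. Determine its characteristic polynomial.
xI - A = [[x + 18, -4], [49, x - 10]].

Expanding det(xI - A) along the first row:
det(xI - A) = + (x + 18)·det([[x - 10]]) - (-4)·det([[49]]).

Evaluating gives χ_A(x) = x^2 + 8x + 16 = (x + 4)^2.

χ_A(x) = (x + 4)^2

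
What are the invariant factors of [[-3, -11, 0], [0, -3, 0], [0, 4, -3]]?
x + 3, (x + 3)^2

The Jordan structure of A has elementary divisors (x + 3)^2, (x + 3). Arranging the block sizes at each eigenvalue in decreasing order and taking row products gives the invariant factors.

Invariant factors (smallest first, each dividing the next): x + 3, (x + 3)^2.

Check: the last factor (x + 3)^2 is the minimal polynomial, and the product (x + 3)^3 is the characteristic polynomial.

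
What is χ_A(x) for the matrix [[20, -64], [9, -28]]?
χ_A(x) = (x + 4)^2

xI - A = [[x - 20, 64], [-9, x + 28]].

Expanding det(xI - A) along the first row:
det(xI - A) = + (x - 20)·det([[x + 28]]) - (64)·det([[-9]]).

Evaluating gives χ_A(x) = x^2 + 8x + 16 = (x + 4)^2.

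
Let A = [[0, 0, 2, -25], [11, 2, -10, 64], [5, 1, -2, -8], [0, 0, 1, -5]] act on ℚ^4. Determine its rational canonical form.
R = [[0, 0, 0, -15], [1, 0, 0, -23], [0, 1, 0, -4], [0, 0, 1, -5]]

The invariant factors of A (the non-unit diagonal entries of the Smith normal form of xI - A over ℚ[x]) are (x + 5)(x^3 + 4x + 3), each dividing the next. The characteristic polynomial is their product, (x + 5)(x^3 + 4x + 3).

The rational canonical form is the block-diagonal matrix of companion matrices C(f_i):
R = [[0, 0, 0, -15], [1, 0, 0, -23], [0, 1, 0, -4], [0, 0, 1, -5]].

Note the characteristic polynomial does not split into linear factors over ℚ, so A has no Jordan form over ℚ; the rational canonical form exists over any field.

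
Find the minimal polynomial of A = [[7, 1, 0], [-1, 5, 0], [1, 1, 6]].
m_A(x) = (x - 6)^2

The characteristic polynomial factors as (x - 6)^3. The minimal polynomial is ∏(x - λ)^{k_λ} where k_λ is the size of the largest Jordan block at λ.

For λ = 6: rank(A - 6I) = 1, and the largest Jordan block has size 2 (the smallest k with rank((A - 6I)^k) = rank((A - 6I)^(k+1))).

So m_A(x) = (x - 6)^2.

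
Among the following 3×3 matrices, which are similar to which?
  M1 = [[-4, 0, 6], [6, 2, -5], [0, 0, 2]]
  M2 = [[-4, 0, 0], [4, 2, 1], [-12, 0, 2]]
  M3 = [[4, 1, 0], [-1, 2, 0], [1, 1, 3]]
2 classes: {M1, M2}, {M3}

Characteristic polynomials: χ_{M1} = (x - 2)^2(x + 4), χ_{M2} = (x - 2)^2(x + 4), χ_{M3} = (x - 3)^3.

{M1, M2}: invariant factors (x - 2)^2(x + 4).

{M3}: invariant factors x - 3, (x - 3)^2.

Matrices are similar if and only if their invariant-factor lists agree; the partition into similarity classes is {M1, M2}, {M3}.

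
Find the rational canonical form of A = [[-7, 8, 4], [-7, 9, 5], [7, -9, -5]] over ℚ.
The invariant factors of A (the non-unit diagonal entries of the Smith normal form of xI - A over ℚ[x]) are x^2(x + 3), each dividing the next. The characteristic polynomial is their product, x^2(x + 3).

The rational canonical form is the block-diagonal matrix of companion matrices C(f_i):
R = [[0, 0, 0], [1, 0, 0], [0, 1, -3]].

R = [[0, 0, 0], [1, 0, 0], [0, 1, -3]]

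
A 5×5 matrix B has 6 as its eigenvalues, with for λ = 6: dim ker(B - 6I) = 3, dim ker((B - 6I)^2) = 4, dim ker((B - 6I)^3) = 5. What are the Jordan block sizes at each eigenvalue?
λ = 6: successive nullity increments [3, 1, 1] count blocks of size ≥ k; block sizes are [3, 1, 1].

Jordan blocks: (6, 3), (6, 1), (6, 1)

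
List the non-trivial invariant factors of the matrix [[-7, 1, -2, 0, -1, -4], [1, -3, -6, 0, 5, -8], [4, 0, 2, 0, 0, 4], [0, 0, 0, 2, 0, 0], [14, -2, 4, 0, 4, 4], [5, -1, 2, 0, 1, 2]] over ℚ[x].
The Jordan structure of A has elementary divisors (x + 2)^2, (x + 2), (x - 2), (x - 2), (x - 2). Arranging the block sizes at each eigenvalue in decreasing order and taking row products gives the invariant factors.

Invariant factors (smallest first, each dividing the next): x - 2, (x - 2)(x + 2), (x - 2)(x + 2)^2.

Check: the last factor (x - 2)(x + 2)^2 is the minimal polynomial, and the product (x - 2)^3(x + 2)^3 is the characteristic polynomial.

x - 2, (x - 2)(x + 2), (x - 2)(x + 2)^2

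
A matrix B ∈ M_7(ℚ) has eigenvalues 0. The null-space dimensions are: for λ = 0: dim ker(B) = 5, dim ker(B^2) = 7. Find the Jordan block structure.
λ = 0: successive nullity increments [5, 2] count blocks of size ≥ k; block sizes are [2, 2, 1, 1, 1].

Jordan blocks: (0, 2), (0, 2), (0, 1), (0, 1), (0, 1)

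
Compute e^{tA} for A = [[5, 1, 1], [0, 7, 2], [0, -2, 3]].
A has Jordan form J = [[5, 1, 0], [0, 5, 0], [0, 0, 5]] with A = PJP^{-1}, so e^{tA} = P e^{tJ} P^{-1}.

For a Jordan block J_k(λ), e^{tJ_k(λ)} = e^{λt} · (I + tN + t^2 N^2/2! + ... + t^{k-1} N^{k-1}/(k-1)!) where N is the nilpotent superdiagonal part.

Assembling the blocks and conjugating back gives the entries of e^{tA} as shown above.

e^{tA} = [[e^{5*t}, t*e^{5*t}, t*e^{5*t}], [0, (2*t + 1)*e^{5*t}, 2*t*e^{5*t}], [0, -2*t*e^{5*t}, (1 - 2*t)*e^{5*t}]]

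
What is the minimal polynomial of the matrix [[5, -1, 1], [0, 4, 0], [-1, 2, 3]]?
The characteristic polynomial factors as (x - 4)^3. The minimal polynomial is ∏(x - λ)^{k_λ} where k_λ is the size of the largest Jordan block at λ.

For λ = 4: rank(A - 4I) = 2, and the largest Jordan block has size 3 (the smallest k with rank((A - 4I)^k) = rank((A - 4I)^(k+1))).

So m_A(x) = (x - 4)^3.

m_A(x) = (x - 4)^3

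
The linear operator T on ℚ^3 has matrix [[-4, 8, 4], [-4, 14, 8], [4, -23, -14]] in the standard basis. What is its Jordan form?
The characteristic polynomial is det(xI - A) = x(x + 2)^2, so the eigenvalues are -2 (algebraic multiplicity 2), 0 (algebraic multiplicity 1).

For λ = -2: rank(A + 2I) = 2, rank((A + 2I)^2) = 1. The eigenspace has dimension 3 - 2 = 1, so there is 1 Jordan block; the rank sequence gives block sizes [2].

For λ = 0: algebraic multiplicity 1 gives one 1×1 block.

Assembling the blocks gives the Jordan form J above.

J = [[-2, 1, 0], [0, -2, 0], [0, 0, 0]]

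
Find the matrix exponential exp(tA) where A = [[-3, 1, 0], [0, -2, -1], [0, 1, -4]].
A has Jordan form J = [[-3, 1, 0], [0, -3, 1], [0, 0, -3]] with A = PJP^{-1}, so e^{tA} = P e^{tJ} P^{-1}.

For a Jordan block J_k(λ), e^{tJ_k(λ)} = e^{λt} · (I + tN + t^2 N^2/2! + ... + t^{k-1} N^{k-1}/(k-1)!) where N is the nilpotent superdiagonal part.

Assembling the blocks and conjugating back gives the entries of e^{tA} as shown above.

e^{tA} = [[e^{-3*t}, t*(t + 2)*e^{-3*t}/2, -t^2*e^{-3*t}/2], [0, (t + 1)*e^{-3*t}, -t*e^{-3*t}], [0, t*e^{-3*t}, (1 - t)*e^{-3*t}]]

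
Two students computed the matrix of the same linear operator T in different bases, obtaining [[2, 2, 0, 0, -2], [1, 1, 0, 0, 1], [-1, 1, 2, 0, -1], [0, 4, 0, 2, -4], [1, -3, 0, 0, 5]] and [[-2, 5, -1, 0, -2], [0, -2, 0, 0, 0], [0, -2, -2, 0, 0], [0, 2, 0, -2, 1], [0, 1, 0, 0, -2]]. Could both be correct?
No.

trace(A) = 12 but trace(B) = -10. The trace is a similarity invariant, so A and B are not similar.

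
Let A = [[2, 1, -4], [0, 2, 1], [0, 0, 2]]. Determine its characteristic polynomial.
χ_A(x) = (x - 2)^3

xI - A = [[x - 2, -1, 4], [0, x - 2, -1], [0, 0, x - 2]].

Expanding det(xI - A) along the first row:
det(xI - A) = + (x - 2)·det([[x - 2, -1], [0, x - 2]]) - (-1)·det([[0, -1], [0, x - 2]]) + (4)·det([[0, x - 2], [0, 0]]).

Evaluating gives χ_A(x) = x^3 - 6x^2 + 12x - 8 = (x - 2)^3.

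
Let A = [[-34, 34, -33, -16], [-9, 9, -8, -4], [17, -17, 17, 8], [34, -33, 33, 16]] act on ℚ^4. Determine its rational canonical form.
R = [[0, 0, 0, -4], [1, 0, 0, 16], [0, 1, 0, -20], [0, 0, 1, 8]]

The invariant factors of A (the non-unit diagonal entries of the Smith normal form of xI - A over ℚ[x]) are (x^2 - 4x + 2)^2, each dividing the next. The characteristic polynomial is their product, (x^2 - 4x + 2)^2.

The rational canonical form is the block-diagonal matrix of companion matrices C(f_i):
R = [[0, 0, 0, -4], [1, 0, 0, 16], [0, 1, 0, -20], [0, 0, 1, 8]].

Note the characteristic polynomial does not split into linear factors over ℚ, so A has no Jordan form over ℚ; the rational canonical form exists over any field.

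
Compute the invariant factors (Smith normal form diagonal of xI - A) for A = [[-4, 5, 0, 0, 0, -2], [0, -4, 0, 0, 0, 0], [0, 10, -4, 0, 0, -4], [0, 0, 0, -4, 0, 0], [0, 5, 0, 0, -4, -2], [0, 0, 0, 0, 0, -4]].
x + 4, x + 4, x + 4, x + 4, (x + 4)^2

The Jordan structure of A has elementary divisors (x + 4)^2, (x + 4), (x + 4), (x + 4), (x + 4). Arranging the block sizes at each eigenvalue in decreasing order and taking row products gives the invariant factors.

Invariant factors (smallest first, each dividing the next): x + 4, x + 4, x + 4, x + 4, (x + 4)^2.

Check: the last factor (x + 4)^2 is the minimal polynomial, and the product (x + 4)^6 is the characteristic polynomial.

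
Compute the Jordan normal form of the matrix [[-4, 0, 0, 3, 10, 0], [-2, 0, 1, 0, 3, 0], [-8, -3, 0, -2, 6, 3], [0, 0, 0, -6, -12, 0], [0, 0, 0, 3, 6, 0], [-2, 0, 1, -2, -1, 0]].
J = [[-4, 0, 0, 0, 0, 0], [0, 0, 1, 0, 0, 0], [0, 0, 0, 1, 0, 0], [0, 0, 0, 0, 0, 0], [0, 0, 0, 0, 0, 1], [0, 0, 0, 0, 0, 0]]

The characteristic polynomial is det(xI - A) = x^5(x + 4), so the eigenvalues are -4 (algebraic multiplicity 1), 0 (algebraic multiplicity 5).

For λ = -4: algebraic multiplicity 1 gives one 1×1 block.

For λ = 0: rank(A) = 4, rank(A^2) = 2, rank(A^3) = 1. The eigenspace has dimension 6 - 4 = 2, so there are 2 Jordan blocks; the rank sequence gives block sizes [3, 2].

Assembling the blocks gives the Jordan form J above.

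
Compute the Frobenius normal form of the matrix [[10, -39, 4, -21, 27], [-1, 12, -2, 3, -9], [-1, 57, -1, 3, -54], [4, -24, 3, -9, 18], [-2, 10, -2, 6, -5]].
The invariant factors of A (the non-unit diagonal entries of the Smith normal form of xI - A over ℚ[x]) are x - 3, (x - 3)^2(x^2 + 2x - 6), each dividing the next. The characteristic polynomial is their product, (x - 3)^3(x^2 + 2x - 6).

The rational canonical form is the block-diagonal matrix of companion matrices C(f_i):
R = [[3, 0, 0, 0, 0], [0, 0, 0, 0, 54], [0, 1, 0, 0, -54], [0, 0, 1, 0, 9], [0, 0, 0, 1, 4]].

Note the characteristic polynomial does not split into linear factors over ℚ, so A has no Jordan form over ℚ; the rational canonical form exists over any field.

R = [[3, 0, 0, 0, 0], [0, 0, 0, 0, 54], [0, 1, 0, 0, -54], [0, 0, 1, 0, 9], [0, 0, 0, 1, 4]]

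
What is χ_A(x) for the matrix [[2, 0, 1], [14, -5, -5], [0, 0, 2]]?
xI - A = [[x - 2, 0, -1], [-14, x + 5, 5], [0, 0, x - 2]].

Expanding det(xI - A) along the first row:
det(xI - A) = + (x - 2)·det([[x + 5, 5], [0, x - 2]]) - (0)·det([[-14, 5], [0, x - 2]]) + (-1)·det([[-14, x + 5], [0, 0]]).

Evaluating gives χ_A(x) = x^3 + x^2 - 16x + 20 = (x - 2)^2(x + 5).

χ_A(x) = (x - 2)^2(x + 5)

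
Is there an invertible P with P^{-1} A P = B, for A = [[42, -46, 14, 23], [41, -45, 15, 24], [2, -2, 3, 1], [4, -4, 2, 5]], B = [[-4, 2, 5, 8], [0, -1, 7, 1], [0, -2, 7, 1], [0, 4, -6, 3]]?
Yes.

Two matrices over a field are similar if and only if they have the same invariant factors.

Both A and B have characteristic polynomial (x - 3)^3(x + 4) and minimal polynomial (x - 3)^3(x + 4). Computing further, both have invariant factors (x - 3)^3(x + 4). Hence A and B are similar.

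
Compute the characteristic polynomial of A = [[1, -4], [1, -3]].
xI - A = [[x - 1, 4], [-1, x + 3]].

Expanding det(xI - A) along the first row:
det(xI - A) = + (x - 1)·det([[x + 3]]) - (4)·det([[-1]]).

Evaluating gives χ_A(x) = x^2 + 2x + 1 = (x + 1)^2.

χ_A(x) = (x + 1)^2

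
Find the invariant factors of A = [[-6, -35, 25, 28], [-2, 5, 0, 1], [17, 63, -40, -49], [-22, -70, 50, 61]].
(x - 5)^2, (x - 5)^2

The Jordan structure of A has elementary divisors (x - 5)^2, (x - 5)^2. Arranging the block sizes at each eigenvalue in decreasing order and taking row products gives the invariant factors.

Invariant factors (smallest first, each dividing the next): (x - 5)^2, (x - 5)^2.

Check: the last factor (x - 5)^2 is the minimal polynomial, and the product (x - 5)^4 is the characteristic polynomial.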